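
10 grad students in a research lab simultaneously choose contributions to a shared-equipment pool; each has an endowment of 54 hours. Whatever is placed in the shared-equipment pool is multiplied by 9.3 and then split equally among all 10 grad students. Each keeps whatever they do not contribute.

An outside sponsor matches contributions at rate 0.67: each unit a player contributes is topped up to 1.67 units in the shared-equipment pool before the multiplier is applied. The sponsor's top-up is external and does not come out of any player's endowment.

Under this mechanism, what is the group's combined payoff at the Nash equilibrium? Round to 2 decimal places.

8386.74 hours

The effective private return per unit is now 9.3 × 1.67 / 10 = 1.5531 > 1, so every player's dominant strategy flips to full contribution.
At the Nash equilibrium everyone contributes 54. Group total payoff = 9.3 × 1.67 × 540 = 8386.74.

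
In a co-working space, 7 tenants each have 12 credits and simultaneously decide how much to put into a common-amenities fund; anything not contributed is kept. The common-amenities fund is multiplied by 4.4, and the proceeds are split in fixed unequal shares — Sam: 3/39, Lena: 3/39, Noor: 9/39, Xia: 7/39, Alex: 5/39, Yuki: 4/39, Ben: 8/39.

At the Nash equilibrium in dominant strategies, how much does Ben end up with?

22.83 credits

For player j, contributing a unit is worthwhile iff 4.4 × (j's share) ≥ 1, i.e. iff j's share is at least 0.2273.
The only share above 0.2273 is Noor's 9/39, contributing 12; the remaining 6 contribute 0. Total contributed: 12.
Ben keeps 12 and receives 4.4 × 12 × 8/39 = 10.83 from the common-amenities fund, for a payoff of 22.83.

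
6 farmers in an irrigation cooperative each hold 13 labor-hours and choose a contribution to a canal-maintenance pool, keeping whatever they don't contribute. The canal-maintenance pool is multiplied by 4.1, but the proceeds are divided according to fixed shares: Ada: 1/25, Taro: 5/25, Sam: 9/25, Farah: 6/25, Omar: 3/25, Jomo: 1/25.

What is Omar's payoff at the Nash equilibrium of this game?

A player with share s gets back 4.1·s per unit contributed, so full contribution is dominant for anyone with s > 1/4.1 = 0.2439 and zero contribution is dominant for anyone below.
The only share above 0.2439 is Sam's 9/25, contributing 13; the remaining 5 contribute 0. Total contributed: 13.
Omar keeps 13 and receives 4.1 × 13 × 3/25 = 6.40 from the canal-maintenance pool, for a payoff of 19.40.

19.40 labor-hours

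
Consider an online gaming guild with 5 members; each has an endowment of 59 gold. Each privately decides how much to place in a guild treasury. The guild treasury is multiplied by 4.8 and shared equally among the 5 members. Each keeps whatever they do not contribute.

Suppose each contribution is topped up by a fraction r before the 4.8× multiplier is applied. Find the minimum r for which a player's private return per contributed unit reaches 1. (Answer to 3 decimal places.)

0.042

With matching at rate r, one contributed unit becomes (1 + r) in the guild treasury and returns 4.8 × (1 + r) / 5 to the contributor.
Setting this equal to 1: 1 + r = 5/4.8 = 1.0417.
So the minimum matching rate is r = 1.0417 − 1 = 0.042.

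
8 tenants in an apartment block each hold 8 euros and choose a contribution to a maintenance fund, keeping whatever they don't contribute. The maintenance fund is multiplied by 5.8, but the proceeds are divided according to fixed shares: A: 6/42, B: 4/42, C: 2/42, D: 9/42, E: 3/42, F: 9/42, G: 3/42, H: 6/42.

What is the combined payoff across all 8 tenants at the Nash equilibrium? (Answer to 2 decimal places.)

140.80 euros

Each unit j contributes comes back to j as 5.8 × (j's share), so j prefers to contribute only if that share exceeds 1/5.8 = 0.1724; otherwise keeping the unit dominates.
D and F clear that bar, contributing 8 each; the remaining 6 contribute 0. Total contributed: 16.
The maintenance fund pays out 5.8 × 16 = 92.80 in total (split across the unequal shares, but the aggregate is all that matters for the group sum).
The 6 free-riders keep 8 each, adding 48. Group total = 48 + 92.80 = 140.80.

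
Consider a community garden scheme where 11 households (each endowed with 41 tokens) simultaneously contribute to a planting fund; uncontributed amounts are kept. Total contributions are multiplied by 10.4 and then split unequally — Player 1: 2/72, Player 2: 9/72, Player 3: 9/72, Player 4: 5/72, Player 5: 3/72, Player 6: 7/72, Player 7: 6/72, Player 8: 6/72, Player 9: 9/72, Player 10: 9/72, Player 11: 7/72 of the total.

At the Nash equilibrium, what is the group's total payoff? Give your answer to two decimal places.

2763.40 tokens

For player j, contributing a unit is worthwhile iff 10.4 × (j's share) ≥ 1, i.e. iff j's share is at least 0.0962.
The shares above 0.0962 belong to Player 2, Player 3, Player 6, Player 9, Player 10 and Player 11, contributing 41 each; the remaining 5 contribute 0. Total contributed: 246.
The planting fund pays out 10.4 × 246 = 2558.40 in total (split across the unequal shares, but the aggregate is all that matters for the group sum).
The 5 free-riders keep 41 each, adding 205. Group total = 205 + 2558.40 = 2763.40.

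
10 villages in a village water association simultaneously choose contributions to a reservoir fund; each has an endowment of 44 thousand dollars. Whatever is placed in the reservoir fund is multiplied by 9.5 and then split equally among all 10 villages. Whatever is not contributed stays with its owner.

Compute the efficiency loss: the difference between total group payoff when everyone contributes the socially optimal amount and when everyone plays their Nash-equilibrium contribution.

3740.00 thousand dollars

Each contributed unit returns 9.5/10 = 0.9500 to its contributor — below 1 — so contributing 0 is dominant for every player. At the Nash equilibrium everyone keeps their 44, and the group total is 10 × 44 = 440.
Each contributed unit returns 9.500 to the group as a whole (0.9500 to each of 10 players), which exceeds 1, so the social optimum is full contribution: group total = 9.500 × 440 = 4180.00.
Efficiency loss = 4180.00 − 440 = 3740.00.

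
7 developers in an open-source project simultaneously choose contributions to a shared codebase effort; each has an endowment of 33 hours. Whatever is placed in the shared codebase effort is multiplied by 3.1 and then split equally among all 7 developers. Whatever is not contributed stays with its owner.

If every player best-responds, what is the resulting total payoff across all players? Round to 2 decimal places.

231.00 hours

Each contributed unit returns 3.1/7 = 0.4429 to its contributor — below 1 — so contributing 0 is dominant for every player. At the Nash equilibrium everyone keeps their 33, and the group total is 7 × 33 = 231.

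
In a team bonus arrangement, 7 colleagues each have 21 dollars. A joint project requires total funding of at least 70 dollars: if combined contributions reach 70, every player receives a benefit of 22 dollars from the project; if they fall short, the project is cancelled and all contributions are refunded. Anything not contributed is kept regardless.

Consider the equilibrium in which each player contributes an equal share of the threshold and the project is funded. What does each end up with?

Equal share of the threshold: 70/7 = 10.
At this profile no one gains by cutting their contribution: any cut drops the total below 70, the project is cancelled, contributions are refunded, and the deviator ends with 21, which is less than 21 − 10 + 22 = 33. Contributing more than 10 just wastes the excess. So contributing exactly 10 is a best response.
Each player's payoff: 21 − 10 + 22 = 33.

33 dollars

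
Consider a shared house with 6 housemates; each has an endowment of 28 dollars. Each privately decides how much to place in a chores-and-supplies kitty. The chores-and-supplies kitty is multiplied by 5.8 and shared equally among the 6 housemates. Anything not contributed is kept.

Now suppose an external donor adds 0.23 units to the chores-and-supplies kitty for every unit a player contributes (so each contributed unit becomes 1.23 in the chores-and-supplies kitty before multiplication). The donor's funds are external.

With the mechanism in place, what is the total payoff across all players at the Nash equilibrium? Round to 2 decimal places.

The effective private return per unit is now 5.8 × 1.23 / 6 = 1.1890 > 1, so every player's dominant strategy flips to full contribution.
At the Nash equilibrium everyone contributes 28. Group total payoff = 5.8 × 1.23 × 168 = 1198.51.

1198.51 dollars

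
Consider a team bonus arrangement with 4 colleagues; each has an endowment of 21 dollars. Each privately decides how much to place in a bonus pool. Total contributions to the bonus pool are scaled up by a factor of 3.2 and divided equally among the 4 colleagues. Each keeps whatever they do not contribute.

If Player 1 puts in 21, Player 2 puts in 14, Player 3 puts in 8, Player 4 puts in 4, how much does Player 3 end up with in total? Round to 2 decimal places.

50.60 dollars

Total contributed: 21 + 14 + 8 + 4 = 47.
Each receives 3.2 × 47 / 4 = 37.60 from the bonus pool.
Player 3 keeps 21 − 8 = 13, so Player 3's payoff is 13 + 37.60 = 50.60.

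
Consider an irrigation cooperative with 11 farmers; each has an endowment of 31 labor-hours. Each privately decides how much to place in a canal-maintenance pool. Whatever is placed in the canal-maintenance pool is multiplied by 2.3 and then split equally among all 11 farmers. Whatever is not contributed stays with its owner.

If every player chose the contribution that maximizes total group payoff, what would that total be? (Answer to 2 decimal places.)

Each contributed unit returns 2.300 to the group as a whole (0.2091 to each of 11 players), which exceeds 1, so the social optimum is full contribution: group total = 2.300 × 341 = 784.30.

784.30 labor-hours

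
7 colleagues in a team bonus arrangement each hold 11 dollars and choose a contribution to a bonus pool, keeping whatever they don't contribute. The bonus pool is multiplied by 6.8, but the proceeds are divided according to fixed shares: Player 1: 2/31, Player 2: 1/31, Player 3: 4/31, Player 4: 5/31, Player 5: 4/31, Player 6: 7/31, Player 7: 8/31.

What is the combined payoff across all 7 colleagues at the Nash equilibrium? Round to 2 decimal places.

268.40 dollars

A player with share s gets back 6.8·s per unit contributed, so full contribution is dominant for anyone with s > 1/6.8 = 0.1471 and zero contribution is dominant for anyone below.
Player 4, Player 6 and Player 7 clear that bar, contributing 11 each; the remaining 4 contribute 0. Total contributed: 33.
The bonus pool pays out 6.8 × 33 = 224.40 in total (split across the unequal shares, but the aggregate is all that matters for the group sum).
The 4 free-riders keep 11 each, adding 44. Group total = 44 + 224.40 = 268.40.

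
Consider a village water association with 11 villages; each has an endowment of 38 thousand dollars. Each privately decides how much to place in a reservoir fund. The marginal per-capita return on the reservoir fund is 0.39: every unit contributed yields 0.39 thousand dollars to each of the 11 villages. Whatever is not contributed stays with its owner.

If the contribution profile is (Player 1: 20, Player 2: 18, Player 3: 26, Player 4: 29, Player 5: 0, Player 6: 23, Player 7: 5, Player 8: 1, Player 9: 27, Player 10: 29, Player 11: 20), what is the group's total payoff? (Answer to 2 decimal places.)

1069.42 thousand dollars

Total contributed: 20 + 18 + 26 + 29 + 0 + 23 + 5 + 1 + 27 + 29 + 20 = 198; total kept: 11 × 38 − 198 = 220.
The reservoir fund pays out 0.39 × 11 × 198 = 849.42 in aggregate.
Group total = 220 + 849.42 = 1069.42.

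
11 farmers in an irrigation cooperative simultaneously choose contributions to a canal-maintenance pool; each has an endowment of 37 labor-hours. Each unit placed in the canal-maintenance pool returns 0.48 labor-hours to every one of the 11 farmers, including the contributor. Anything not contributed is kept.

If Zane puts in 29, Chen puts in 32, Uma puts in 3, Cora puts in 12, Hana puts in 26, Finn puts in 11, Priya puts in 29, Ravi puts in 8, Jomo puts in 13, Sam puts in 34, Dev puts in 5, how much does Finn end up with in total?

122.96 labor-hours

Total contributed: 29 + 32 + 3 + 12 + 26 + 11 + 29 + 8 + 13 + 34 + 5 = 202.
Each receives 0.48 × 202 = 96.96 from the canal-maintenance pool.
Finn keeps 37 − 11 = 26, so Finn's payoff is 26 + 96.96 = 122.96.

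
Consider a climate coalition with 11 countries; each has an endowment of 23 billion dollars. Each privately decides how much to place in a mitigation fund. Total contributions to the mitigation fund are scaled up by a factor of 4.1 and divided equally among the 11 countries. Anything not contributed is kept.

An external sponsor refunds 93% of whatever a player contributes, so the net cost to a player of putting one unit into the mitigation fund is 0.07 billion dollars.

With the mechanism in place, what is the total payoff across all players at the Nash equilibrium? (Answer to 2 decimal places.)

Under the mechanism each unit contributed yields (4.1/11) / 0.07 = 5.3247 back to its contributor per unit of net cost, which exceeds 1, making full contribution the dominant choice for everyone.
So the Nash equilibrium is full contribution by all 11; the group earns 11 × (23 × 0.93 + 4.1 × 23) = 1272.59.

1272.59 billion dollars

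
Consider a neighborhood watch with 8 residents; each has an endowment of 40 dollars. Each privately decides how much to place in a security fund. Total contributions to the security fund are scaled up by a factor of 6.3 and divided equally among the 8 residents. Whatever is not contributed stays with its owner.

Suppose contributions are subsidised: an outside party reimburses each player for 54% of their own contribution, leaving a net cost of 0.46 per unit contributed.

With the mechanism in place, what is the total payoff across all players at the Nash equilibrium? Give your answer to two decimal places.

2188.80 dollars

With the mechanism, a contributed unit returns (6.3/8) / 0.46 = 1.7120 per unit of net cost to the contributor — now above 1 — so contributing fully is weakly dominant for every player.
At the Nash equilibrium everyone contributes 40. Group total payoff = 8 × (40 × 0.54 + 6.3 × 40) = 2188.80.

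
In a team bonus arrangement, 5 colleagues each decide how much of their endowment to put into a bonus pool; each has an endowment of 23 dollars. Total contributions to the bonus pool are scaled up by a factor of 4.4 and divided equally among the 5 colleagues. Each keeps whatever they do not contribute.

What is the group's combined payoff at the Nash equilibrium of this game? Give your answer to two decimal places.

115.00 dollars

Each contributed unit returns 4.4/5 = 0.8800 to its contributor — below 1 — so contributing 0 is dominant for every player. At the Nash equilibrium everyone keeps their 23, and the group total is 5 × 23 = 115.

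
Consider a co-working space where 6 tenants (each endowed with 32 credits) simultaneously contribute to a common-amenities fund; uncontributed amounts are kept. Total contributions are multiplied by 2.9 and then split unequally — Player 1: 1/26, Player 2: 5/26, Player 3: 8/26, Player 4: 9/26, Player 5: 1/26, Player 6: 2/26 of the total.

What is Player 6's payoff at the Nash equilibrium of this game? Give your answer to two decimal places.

Player j's private return per contributed unit is 2.9 × (j's share). Contributing is weakly dominant for j when that share is at least 1/2.9 = 0.3448, and contributing 0 is dominant otherwise.
Only Player 4 (9/26) clears that bar, contributing 32; the remaining 5 contribute 0. Total contributed: 32.
Player 6 keeps 32 and receives 2.9 × 32 × 2/26 = 7.14 from the common-amenities fund, for a payoff of 39.14.

39.14 credits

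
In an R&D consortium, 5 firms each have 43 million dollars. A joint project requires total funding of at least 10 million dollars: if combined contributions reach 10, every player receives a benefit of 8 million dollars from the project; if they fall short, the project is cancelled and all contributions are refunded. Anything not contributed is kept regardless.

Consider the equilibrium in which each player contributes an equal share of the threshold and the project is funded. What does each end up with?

49 million dollars

Equal share of the threshold: 10/5 = 2.
At this profile no one gains by cutting their contribution: any cut drops the total below 10, the project is cancelled, contributions are refunded, and the deviator ends with 43, which is less than 43 − 2 + 8 = 49. Contributing more than 2 just wastes the excess. So contributing exactly 2 is a best response.
Each player's payoff: 43 − 2 + 8 = 49.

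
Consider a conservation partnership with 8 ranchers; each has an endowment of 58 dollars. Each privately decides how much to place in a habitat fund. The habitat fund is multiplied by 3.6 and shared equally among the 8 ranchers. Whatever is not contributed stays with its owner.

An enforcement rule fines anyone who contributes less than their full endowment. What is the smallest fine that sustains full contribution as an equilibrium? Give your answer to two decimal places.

31.90 dollars

Given the others contribute fully, the best deviation is to contribute 0 (any partial contribution still incurs the fine and gives up units whose private return 0.4500 is below 1).
Deviating from 58 to 0 saves 58 dollars but forfeits the deviator's share of the drop in the habitat fund: 3.6/8 × 58 = 26.10.
So the deviation gain is 58 − 26.10 = 31.90, and the fine must be at least 31.90 dollars to wipe it out.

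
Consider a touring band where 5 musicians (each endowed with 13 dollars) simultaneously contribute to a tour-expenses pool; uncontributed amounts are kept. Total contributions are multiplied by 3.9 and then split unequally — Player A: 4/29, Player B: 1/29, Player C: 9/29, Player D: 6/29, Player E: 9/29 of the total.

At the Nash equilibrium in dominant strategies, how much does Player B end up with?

16.50 dollars

Player j's private return per contributed unit is 3.9 × (j's share). Contributing is weakly dominant for j when that share is at least 1/3.9 = 0.2564, and contributing 0 is dominant otherwise.
Player C and Player E clear that bar, contributing 13 each; the remaining 3 contribute 0. Total contributed: 26.
Player B keeps 13 and receives 3.9 × 26 × 1/29 = 3.50 from the tour-expenses pool, for a payoff of 16.50.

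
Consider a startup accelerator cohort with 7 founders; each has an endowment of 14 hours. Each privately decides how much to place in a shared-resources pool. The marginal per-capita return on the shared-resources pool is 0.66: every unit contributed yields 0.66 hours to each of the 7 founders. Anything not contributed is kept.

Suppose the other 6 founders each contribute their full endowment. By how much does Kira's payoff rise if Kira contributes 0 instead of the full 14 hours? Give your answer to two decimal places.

4.76 hours

Switching from a contribution of 14 to 0 lets Kira keep an extra 14 hours, but lowers the shared-resources pool by 14, which costs Kira their own share of that drop: 0.66 × 14 = 9.24.
Net gain = 14 − 9.24 = 4.76. The private return per contributed unit (0.66) is below 1, so free-riding is indeed the best response regardless of what the others do.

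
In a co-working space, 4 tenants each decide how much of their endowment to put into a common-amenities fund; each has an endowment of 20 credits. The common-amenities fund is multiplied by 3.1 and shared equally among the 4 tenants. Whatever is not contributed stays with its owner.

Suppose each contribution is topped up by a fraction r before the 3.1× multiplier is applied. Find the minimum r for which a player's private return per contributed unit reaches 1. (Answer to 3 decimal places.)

0.290

With matching at rate r, one contributed unit becomes (1 + r) in the common-amenities fund and returns 3.1 × (1 + r) / 4 to the contributor.
Setting this equal to 1: 1 + r = 4/3.1 = 1.2903.
So the minimum matching rate is r = 1.2903 − 1 = 0.290.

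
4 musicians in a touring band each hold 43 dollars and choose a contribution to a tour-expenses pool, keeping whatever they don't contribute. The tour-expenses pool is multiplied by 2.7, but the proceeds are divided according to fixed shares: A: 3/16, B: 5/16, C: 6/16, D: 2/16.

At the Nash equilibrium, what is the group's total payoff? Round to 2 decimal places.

A player with share s gets back 2.7·s per unit contributed, so full contribution is dominant for anyone with s > 1/2.7 = 0.3704 and zero contribution is dominant for anyone below.
C alone (share 6/16) is above the threshold, contributing 43; the remaining 3 contribute 0. Total contributed: 43.
The tour-expenses pool pays out 2.7 × 43 = 116.10 in total (split across the unequal shares, but the aggregate is all that matters for the group sum).
The 3 free-riders keep 43 each, adding 129. Group total = 129 + 116.10 = 245.10.

245.10 dollars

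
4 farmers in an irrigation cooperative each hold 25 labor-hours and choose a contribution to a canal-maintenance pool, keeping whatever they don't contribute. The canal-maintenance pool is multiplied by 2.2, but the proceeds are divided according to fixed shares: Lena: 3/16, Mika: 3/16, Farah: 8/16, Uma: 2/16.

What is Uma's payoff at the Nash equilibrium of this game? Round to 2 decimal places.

Player j's private return per contributed unit is 2.2 × (j's share). Contributing is weakly dominant for j when that share is at least 1/2.2 = 0.4545, and contributing 0 is dominant otherwise.
Farah alone (share 8/16) is above the threshold, contributing 25; the remaining 3 contribute 0. Total contributed: 25.
Uma keeps 25 and receives 2.2 × 25 × 2/16 = 6.88 from the canal-maintenance pool, for a payoff of 31.88.

31.88 labor-hours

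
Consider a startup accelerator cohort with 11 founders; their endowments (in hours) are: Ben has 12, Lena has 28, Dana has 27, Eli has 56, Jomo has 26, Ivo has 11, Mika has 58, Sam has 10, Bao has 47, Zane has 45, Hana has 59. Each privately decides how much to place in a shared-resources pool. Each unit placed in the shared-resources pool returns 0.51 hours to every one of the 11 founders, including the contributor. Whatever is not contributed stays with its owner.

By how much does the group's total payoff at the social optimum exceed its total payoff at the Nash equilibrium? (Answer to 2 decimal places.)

The private return per contributed unit is 0.51 < 1 for everyone, so the Nash equilibrium is zero contribution and the group total is Σ E_j = 12 + 28 + 27 + 56 + 26 + 11 + 58 + 10 + 47 + 45 + 59 = 379.
Each contributed unit returns 5.610 to the group, so the social optimum is full contribution by everyone: group total = 5.610 × 379 = 2126.19.
Efficiency loss = (5.610 − 1) × 379 = 1747.19.

1747.19 hours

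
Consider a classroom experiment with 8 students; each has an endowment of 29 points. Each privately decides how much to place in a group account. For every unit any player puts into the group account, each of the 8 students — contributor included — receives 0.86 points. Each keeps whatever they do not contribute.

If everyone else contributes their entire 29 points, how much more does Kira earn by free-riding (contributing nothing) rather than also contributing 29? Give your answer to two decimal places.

Switching from a contribution of 29 to 0 lets Kira keep an extra 29 points, but lowers the group account by 29, which costs Kira their own share of that drop: 0.86 × 29 = 24.94.
Net gain = 29 − 24.94 = 4.06. The private return per contributed unit (0.86) is below 1, so free-riding is indeed the best response regardless of what the others do.

4.06 points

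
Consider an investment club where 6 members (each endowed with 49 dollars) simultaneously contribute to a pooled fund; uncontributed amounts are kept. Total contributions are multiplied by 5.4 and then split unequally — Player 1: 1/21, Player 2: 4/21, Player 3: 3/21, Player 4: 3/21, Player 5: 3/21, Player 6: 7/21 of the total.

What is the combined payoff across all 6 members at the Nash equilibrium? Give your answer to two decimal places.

For player j, contributing a unit is worthwhile iff 5.4 × (j's share) ≥ 1, i.e. iff j's share is at least 0.1852.
Player 2 and Player 6 clear that bar, contributing 49 each; the remaining 4 contribute 0. Total contributed: 98.
The pooled fund pays out 5.4 × 98 = 529.20 in total (split across the unequal shares, but the aggregate is all that matters for the group sum).
The 4 free-riders keep 49 each, adding 196. Group total = 196 + 529.20 = 725.20.

725.20 dollars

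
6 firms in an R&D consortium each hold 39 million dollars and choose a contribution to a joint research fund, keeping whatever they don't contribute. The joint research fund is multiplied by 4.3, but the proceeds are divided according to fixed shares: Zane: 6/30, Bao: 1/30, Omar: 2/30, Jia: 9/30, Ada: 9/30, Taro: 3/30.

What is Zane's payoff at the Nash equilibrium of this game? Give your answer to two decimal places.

106.08 million dollars

For player j, contributing a unit is worthwhile iff 4.3 × (j's share) ≥ 1, i.e. iff j's share is at least 0.2326.
Jia and Ada are above the threshold, contributing 39 each; the remaining 4 contribute 0. Total contributed: 78.
Zane keeps 39 and receives 4.3 × 78 × 6/30 = 67.08 from the joint research fund, for a payoff of 106.08.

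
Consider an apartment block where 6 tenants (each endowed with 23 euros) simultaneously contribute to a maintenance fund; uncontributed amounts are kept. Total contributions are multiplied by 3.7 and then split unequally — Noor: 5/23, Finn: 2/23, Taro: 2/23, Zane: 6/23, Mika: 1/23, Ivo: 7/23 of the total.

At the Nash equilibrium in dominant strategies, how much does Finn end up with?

A player with share s gets back 3.7·s per unit contributed, so full contribution is dominant for anyone with s > 1/3.7 = 0.2703 and zero contribution is dominant for anyone below.
The only share above 0.2703 is Ivo's 7/23, contributing 23; the remaining 5 contribute 0. Total contributed: 23.
Finn keeps 23 and receives 3.7 × 23 × 2/23 = 7.40 from the maintenance fund, for a payoff of 30.40.

30.40 euros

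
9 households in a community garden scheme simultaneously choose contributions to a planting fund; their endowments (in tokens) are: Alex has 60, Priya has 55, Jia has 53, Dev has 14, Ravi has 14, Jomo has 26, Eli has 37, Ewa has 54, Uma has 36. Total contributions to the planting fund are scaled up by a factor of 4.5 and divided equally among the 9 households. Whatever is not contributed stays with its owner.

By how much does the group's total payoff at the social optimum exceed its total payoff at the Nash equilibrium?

1221.50 tokens

The private return per contributed unit is 4.5/9 = 0.5000 < 1 for every player regardless of endowment, so the Nash equilibrium is zero contribution and the group total is Σ E_j = 60 + 55 + 53 + 14 + 14 + 26 + 37 + 54 + 36 = 349.
Each contributed unit returns 4.500 to the group, so the social optimum is full contribution by everyone: group total = 4.500 × 349 = 1570.50.
Efficiency loss = (4.500 − 1) × 349 = 1221.50.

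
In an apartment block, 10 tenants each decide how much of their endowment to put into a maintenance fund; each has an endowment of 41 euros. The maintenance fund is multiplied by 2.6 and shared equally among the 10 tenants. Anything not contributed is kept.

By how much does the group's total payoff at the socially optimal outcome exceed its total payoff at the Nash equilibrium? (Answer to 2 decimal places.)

656.00 euros

Each contributed unit returns 2.6/10 = 0.2600 to its contributor — below 1 — so contributing 0 is dominant for every player. At the Nash equilibrium everyone keeps their 41, and the group total is 10 × 41 = 410.
Each contributed unit returns 2.600 to the group as a whole (0.2600 to each of 10 players), which exceeds 1, so the social optimum is full contribution: group total = 2.600 × 410 = 1066.00.
Efficiency loss = 1066.00 − 410 = 656.00.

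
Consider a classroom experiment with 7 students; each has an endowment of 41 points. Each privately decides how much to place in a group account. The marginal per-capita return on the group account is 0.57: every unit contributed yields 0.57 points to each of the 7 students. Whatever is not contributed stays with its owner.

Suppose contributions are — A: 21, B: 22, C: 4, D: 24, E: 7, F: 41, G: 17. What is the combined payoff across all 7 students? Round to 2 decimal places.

Total contributed: 21 + 22 + 4 + 24 + 7 + 41 + 17 = 136; total kept: 7 × 41 − 136 = 151.
The group account pays out 0.57 × 7 × 136 = 542.64 in aggregate.
Group total = 151 + 542.64 = 693.64.

693.64 points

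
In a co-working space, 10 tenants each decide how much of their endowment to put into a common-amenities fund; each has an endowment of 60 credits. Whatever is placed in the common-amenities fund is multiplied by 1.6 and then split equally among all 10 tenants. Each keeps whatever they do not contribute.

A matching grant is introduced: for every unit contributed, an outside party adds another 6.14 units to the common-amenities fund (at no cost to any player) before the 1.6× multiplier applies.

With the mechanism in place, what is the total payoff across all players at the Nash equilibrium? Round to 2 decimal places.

Under the mechanism each unit contributed yields 1.6 × 7.14 / 10 = 1.1424 back to its contributor per unit of net cost, which exceeds 1, making full contribution the dominant choice for everyone.
At the Nash equilibrium everyone contributes 60. Group total payoff = 1.6 × 7.14 × 600 = 6854.40.

6854.40 credits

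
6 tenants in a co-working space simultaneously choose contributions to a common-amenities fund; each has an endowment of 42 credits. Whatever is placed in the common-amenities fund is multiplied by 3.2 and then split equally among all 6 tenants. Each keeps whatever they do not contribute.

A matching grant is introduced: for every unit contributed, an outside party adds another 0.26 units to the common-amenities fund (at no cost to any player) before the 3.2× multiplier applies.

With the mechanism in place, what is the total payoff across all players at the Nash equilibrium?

252.00 credits

The effective private return is 3.2 × 1.26 / 6 = 0.6720, which is still under 1, so the mechanism doesn't change anyone's dominant strategy: zero contribution.
At the Nash equilibrium no one contributes; group total payoff = 6 × 42 = 252.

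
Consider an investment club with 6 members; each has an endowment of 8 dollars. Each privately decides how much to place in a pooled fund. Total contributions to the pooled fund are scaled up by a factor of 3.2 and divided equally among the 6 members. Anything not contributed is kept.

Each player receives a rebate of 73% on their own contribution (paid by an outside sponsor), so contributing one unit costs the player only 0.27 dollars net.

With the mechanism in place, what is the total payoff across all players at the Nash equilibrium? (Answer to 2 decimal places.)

The effective private return per unit is now (3.2/6) / 0.27 = 1.9753 > 1, so every player's dominant strategy flips to full contribution.
At the Nash equilibrium everyone contributes 8. Group total payoff = 6 × (8 × 0.73 + 3.2 × 8) = 188.64.

188.64 dollars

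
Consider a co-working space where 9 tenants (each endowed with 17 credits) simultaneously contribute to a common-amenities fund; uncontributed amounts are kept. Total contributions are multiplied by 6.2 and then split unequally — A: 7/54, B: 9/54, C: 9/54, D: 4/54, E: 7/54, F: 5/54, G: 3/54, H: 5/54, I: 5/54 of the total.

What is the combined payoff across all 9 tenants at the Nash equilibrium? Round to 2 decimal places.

329.80 credits

For player j, contributing a unit is worthwhile iff 6.2 × (j's share) ≥ 1, i.e. iff j's share is at least 0.1613.
B and C clear that bar, contributing 17 each; the remaining 7 contribute 0. Total contributed: 34.
The common-amenities fund pays out 6.2 × 34 = 210.80 in total (split across the unequal shares, but the aggregate is all that matters for the group sum).
The 7 free-riders keep 17 each, adding 119. Group total = 119 + 210.80 = 329.80.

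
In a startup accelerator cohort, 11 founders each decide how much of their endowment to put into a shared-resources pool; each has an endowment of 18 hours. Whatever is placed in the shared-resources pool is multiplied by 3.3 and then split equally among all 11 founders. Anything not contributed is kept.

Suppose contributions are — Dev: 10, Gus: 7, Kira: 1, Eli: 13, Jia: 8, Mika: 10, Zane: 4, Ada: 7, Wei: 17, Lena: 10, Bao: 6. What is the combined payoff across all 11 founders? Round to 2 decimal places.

411.90 hours

Total contributed: 10 + 7 + 1 + 13 + 8 + 10 + 4 + 7 + 17 + 10 + 6 = 93; total kept: 11 × 18 − 93 = 105.
The shared-resources pool pays out 3.3 × 93 = 306.90 in aggregate.
Group total = 105 + 306.90 = 411.90.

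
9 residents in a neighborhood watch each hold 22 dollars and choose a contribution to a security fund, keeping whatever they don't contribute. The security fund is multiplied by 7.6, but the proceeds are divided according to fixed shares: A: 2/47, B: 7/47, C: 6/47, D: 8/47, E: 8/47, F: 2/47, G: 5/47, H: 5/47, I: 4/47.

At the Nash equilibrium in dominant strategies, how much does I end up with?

Player j's private return per contributed unit is 7.6 × (j's share). Contributing is weakly dominant for j when that share is at least 1/7.6 = 0.1316, and contributing 0 is dominant otherwise.
B, D and E are above the threshold, contributing 22 each; the remaining 6 contribute 0. Total contributed: 66.
I keeps 22 and receives 7.6 × 66 × 4/47 = 42.69 from the security fund, for a payoff of 64.69.

64.69 dollars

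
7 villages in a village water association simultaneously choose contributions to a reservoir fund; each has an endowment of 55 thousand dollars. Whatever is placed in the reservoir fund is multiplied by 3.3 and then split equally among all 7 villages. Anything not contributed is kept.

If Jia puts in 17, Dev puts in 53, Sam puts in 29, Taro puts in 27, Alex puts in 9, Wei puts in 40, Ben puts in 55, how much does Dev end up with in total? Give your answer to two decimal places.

110.43 thousand dollars

Total contributed: 17 + 53 + 29 + 27 + 9 + 40 + 55 = 230.
Each receives 3.3 × 230 / 7 = 108.43 from the reservoir fund.
Dev keeps 55 − 53 = 2, so Dev's payoff is 2 + 108.43 = 110.43.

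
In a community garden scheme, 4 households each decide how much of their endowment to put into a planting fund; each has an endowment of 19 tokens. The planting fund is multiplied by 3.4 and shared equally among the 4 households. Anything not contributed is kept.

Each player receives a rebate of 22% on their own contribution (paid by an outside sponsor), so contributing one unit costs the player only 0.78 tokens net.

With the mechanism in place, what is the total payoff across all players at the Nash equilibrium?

Under the mechanism each unit contributed yields (3.4/4) / 0.78 = 1.0897 back to its contributor per unit of net cost, which exceeds 1, making full contribution the dominant choice for everyone.
At the Nash equilibrium everyone contributes 19. Group total payoff = 4 × (19 × 0.22 + 3.4 × 19) = 275.12.

275.12 tokens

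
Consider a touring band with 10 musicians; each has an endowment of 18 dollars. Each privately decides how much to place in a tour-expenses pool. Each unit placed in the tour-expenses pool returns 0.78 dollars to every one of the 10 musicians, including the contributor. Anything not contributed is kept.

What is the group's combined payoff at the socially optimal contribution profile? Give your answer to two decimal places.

1404.00 dollars

Each contributed unit returns 7.800 to the group as a whole (0.78 to each of 10 players), which exceeds 1, so the social optimum is full contribution: group total = 7.800 × 180 = 1404.00.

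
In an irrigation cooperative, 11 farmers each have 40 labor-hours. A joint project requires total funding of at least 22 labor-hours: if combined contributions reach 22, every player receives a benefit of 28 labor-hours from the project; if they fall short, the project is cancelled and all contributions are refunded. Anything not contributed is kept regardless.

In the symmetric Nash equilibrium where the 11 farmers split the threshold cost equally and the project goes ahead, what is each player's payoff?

Equal share of the threshold: 22/11 = 2.
At this profile no one gains by cutting their contribution: any cut drops the total below 22, the project is cancelled, contributions are refunded, and the deviator ends with 40, which is less than 40 − 2 + 28 = 66. Contributing more than 2 just wastes the excess. So contributing exactly 2 is a best response.
Each player's payoff: 40 − 2 + 28 = 66.

66 labor-hours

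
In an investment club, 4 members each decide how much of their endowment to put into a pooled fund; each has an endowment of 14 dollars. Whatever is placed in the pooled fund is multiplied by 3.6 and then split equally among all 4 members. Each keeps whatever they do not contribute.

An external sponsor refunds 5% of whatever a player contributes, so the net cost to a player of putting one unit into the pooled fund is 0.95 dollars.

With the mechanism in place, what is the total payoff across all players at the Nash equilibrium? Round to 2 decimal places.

Even with the mechanism, each unit contributed returns only (3.6/4) / 0.95 = 0.9474 per unit of net cost, so contributing nothing is still dominant.
At the Nash equilibrium no one contributes; group total payoff = 4 × 14 = 56.

56.00 dollars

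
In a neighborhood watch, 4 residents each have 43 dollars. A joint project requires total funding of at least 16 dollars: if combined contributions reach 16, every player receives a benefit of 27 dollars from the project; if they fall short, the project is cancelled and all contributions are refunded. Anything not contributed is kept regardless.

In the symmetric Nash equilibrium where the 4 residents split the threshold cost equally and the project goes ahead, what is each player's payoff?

66 dollars

Equal share of the threshold: 16/4 = 4.
At this profile no one gains by cutting their contribution: any cut drops the total below 16, the project is cancelled, contributions are refunded, and the deviator ends with 43, which is less than 43 − 4 + 27 = 66. Contributing more than 4 just wastes the excess. So contributing exactly 4 is a best response.
Each player's payoff: 43 − 4 + 27 = 66.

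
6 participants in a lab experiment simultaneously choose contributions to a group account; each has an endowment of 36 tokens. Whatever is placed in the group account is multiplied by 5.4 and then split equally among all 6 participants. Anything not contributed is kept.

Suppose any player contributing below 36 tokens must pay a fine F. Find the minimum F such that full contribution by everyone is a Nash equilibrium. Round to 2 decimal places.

3.60 tokens

Given the others contribute fully, the best deviation is to contribute 0 (any partial contribution still incurs the fine and gives up units whose private return 0.9000 is below 1).
Deviating from 36 to 0 saves 36 tokens but forfeits the deviator's share of the drop in the group account: 5.4/6 × 36 = 32.40.
So the deviation gain is 36 − 32.40 = 3.60, and the fine must be at least 3.60 tokens to wipe it out.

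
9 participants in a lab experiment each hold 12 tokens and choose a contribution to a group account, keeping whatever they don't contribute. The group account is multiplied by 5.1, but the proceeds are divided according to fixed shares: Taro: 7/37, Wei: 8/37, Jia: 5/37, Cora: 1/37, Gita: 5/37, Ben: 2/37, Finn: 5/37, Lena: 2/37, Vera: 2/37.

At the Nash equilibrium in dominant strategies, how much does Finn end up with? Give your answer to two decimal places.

Player j's private return per contributed unit is 5.1 × (j's share). Contributing is weakly dominant for j when that share is at least 1/5.1 = 0.1961, and contributing 0 is dominant otherwise.
Wei alone (share 8/37) is above the threshold, contributing 12; the remaining 8 contribute 0. Total contributed: 12.
Finn keeps 12 and receives 5.1 × 12 × 5/37 = 8.27 from the group account, for a payoff of 20.27.

20.27 tokens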